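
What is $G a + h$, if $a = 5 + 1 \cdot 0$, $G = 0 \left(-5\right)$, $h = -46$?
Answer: $-46$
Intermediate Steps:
$G = 0$
$a = 5$ ($a = 5 + 0 = 5$)
$G a + h = 0 \cdot 5 - 46 = 0 - 46 = -46$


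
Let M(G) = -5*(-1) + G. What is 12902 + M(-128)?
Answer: 12779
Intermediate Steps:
M(G) = 5 + G
12902 + M(-128) = 12902 + (5 - 128) = 12902 - 123 = 12779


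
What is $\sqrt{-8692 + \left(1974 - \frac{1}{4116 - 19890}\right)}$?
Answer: $\frac{i \sqrt{1671566536794}}{15774} \approx 81.963 i$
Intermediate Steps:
$\sqrt{-8692 + \left(1974 - \frac{1}{4116 - 19890}\right)} = \sqrt{-8692 + \left(1974 - \frac{1}{-15774}\right)} = \sqrt{-8692 + \left(1974 - - \frac{1}{15774}\right)} = \sqrt{-8692 + \left(1974 + \frac{1}{15774}\right)} = \sqrt{-8692 + \frac{31137877}{15774}} = \sqrt{- \frac{105969731}{15774}} = \frac{i \sqrt{1671566536794}}{15774}$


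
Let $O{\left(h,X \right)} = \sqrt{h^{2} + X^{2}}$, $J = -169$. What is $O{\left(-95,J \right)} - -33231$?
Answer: $33231 + \sqrt{37586} \approx 33425.0$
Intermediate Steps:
$O{\left(h,X \right)} = \sqrt{X^{2} + h^{2}}$
$O{\left(-95,J \right)} - -33231 = \sqrt{\left(-169\right)^{2} + \left(-95\right)^{2}} - -33231 = \sqrt{28561 + 9025} + 33231 = \sqrt{37586} + 33231 = 33231 + \sqrt{37586}$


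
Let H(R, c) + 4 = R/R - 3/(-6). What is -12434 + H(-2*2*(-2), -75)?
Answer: -24873/2 ≈ -12437.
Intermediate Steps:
H(R, c) = -5/2 (H(R, c) = -4 + (R/R - 3/(-6)) = -4 + (1 - 3*(-⅙)) = -4 + (1 + ½) = -4 + 3/2 = -5/2)
-12434 + H(-2*2*(-2), -75) = -12434 - 5/2 = -24873/2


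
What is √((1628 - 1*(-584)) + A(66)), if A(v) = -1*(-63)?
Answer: 5*√91 ≈ 47.697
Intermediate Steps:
A(v) = 63
√((1628 - 1*(-584)) + A(66)) = √((1628 - 1*(-584)) + 63) = √((1628 + 584) + 63) = √(2212 + 63) = √2275 = 5*√91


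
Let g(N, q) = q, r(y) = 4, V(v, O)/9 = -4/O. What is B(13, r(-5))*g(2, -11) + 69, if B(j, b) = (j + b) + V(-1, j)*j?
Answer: 278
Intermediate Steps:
V(v, O) = -36/O (V(v, O) = 9*(-4/O) = -36/O)
B(j, b) = -36 + b + j (B(j, b) = (j + b) + (-36/j)*j = (b + j) - 36 = -36 + b + j)
B(13, r(-5))*g(2, -11) + 69 = (-36 + 4 + 13)*(-11) + 69 = -19*(-11) + 69 = 209 + 69 = 278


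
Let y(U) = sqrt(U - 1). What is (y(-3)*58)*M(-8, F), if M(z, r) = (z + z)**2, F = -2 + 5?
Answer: 29696*I ≈ 29696.0*I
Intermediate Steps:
F = 3
M(z, r) = 4*z**2 (M(z, r) = (2*z)**2 = 4*z**2)
y(U) = sqrt(-1 + U)
(y(-3)*58)*M(-8, F) = (sqrt(-1 - 3)*58)*(4*(-8)**2) = (sqrt(-4)*58)*(4*64) = ((2*I)*58)*256 = (116*I)*256 = 29696*I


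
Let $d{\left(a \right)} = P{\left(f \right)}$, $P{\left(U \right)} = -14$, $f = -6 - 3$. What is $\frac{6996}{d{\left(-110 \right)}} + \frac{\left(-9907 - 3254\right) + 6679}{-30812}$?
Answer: $- \frac{53867501}{107842} \approx -499.5$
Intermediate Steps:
$f = -9$
$d{\left(a \right)} = -14$
$\frac{6996}{d{\left(-110 \right)}} + \frac{\left(-9907 - 3254\right) + 6679}{-30812} = \frac{6996}{-14} + \frac{\left(-9907 - 3254\right) + 6679}{-30812} = 6996 \left(- \frac{1}{14}\right) + \left(-13161 + 6679\right) \left(- \frac{1}{30812}\right) = - \frac{3498}{7} - - \frac{3241}{15406} = - \frac{3498}{7} + \frac{3241}{15406} = - \frac{53867501}{107842}$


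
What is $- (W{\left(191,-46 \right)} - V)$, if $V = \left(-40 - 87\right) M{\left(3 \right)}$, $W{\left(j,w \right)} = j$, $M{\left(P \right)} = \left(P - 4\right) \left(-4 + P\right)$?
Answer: $-318$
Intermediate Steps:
$M{\left(P \right)} = \left(-4 + P\right)^{2}$ ($M{\left(P \right)} = \left(-4 + P\right) \left(-4 + P\right) = \left(-4 + P\right)^{2}$)
$V = -127$ ($V = \left(-40 - 87\right) \left(-4 + 3\right)^{2} = - 127 \left(-1\right)^{2} = \left(-127\right) 1 = -127$)
$- (W{\left(191,-46 \right)} - V) = - (191 - -127) = - (191 + 127) = \left(-1\right) 318 = -318$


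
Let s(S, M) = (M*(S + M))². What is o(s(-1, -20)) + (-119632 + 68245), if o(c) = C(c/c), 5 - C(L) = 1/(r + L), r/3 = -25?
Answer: -3802267/74 ≈ -51382.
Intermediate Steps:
r = -75 (r = 3*(-25) = -75)
s(S, M) = M²*(M + S)² (s(S, M) = (M*(M + S))² = M²*(M + S)²)
C(L) = 5 - 1/(-75 + L)
o(c) = 371/74 (o(c) = (-376 + 5*(c/c))/(-75 + c/c) = (-376 + 5*1)/(-75 + 1) = (-376 + 5)/(-74) = -1/74*(-371) = 371/74)
o(s(-1, -20)) + (-119632 + 68245) = 371/74 + (-119632 + 68245) = 371/74 - 51387 = -3802267/74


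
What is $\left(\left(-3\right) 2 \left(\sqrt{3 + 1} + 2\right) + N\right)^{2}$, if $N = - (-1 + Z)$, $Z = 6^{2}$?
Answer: $3481$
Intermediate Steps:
$Z = 36$
$N = -35$ ($N = - (-1 + 36) = \left(-1\right) 35 = -35$)
$\left(\left(-3\right) 2 \left(\sqrt{3 + 1} + 2\right) + N\right)^{2} = \left(\left(-3\right) 2 \left(\sqrt{3 + 1} + 2\right) - 35\right)^{2} = \left(- 6 \left(\sqrt{4} + 2\right) - 35\right)^{2} = \left(- 6 \left(2 + 2\right) - 35\right)^{2} = \left(\left(-6\right) 4 - 35\right)^{2} = \left(-24 - 35\right)^{2} = \left(-59\right)^{2} = 3481$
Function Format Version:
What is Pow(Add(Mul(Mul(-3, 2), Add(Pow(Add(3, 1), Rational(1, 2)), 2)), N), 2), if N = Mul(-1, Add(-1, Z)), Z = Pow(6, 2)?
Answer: 3481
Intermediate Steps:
Z = 36
N = -35 (N = Mul(-1, Add(-1, 36)) = Mul(-1, 35) = -35)
Pow(Add(Mul(Mul(-3, 2), Add(Pow(Add(3, 1), Rational(1, 2)), 2)), N), 2) = Pow(Add(Mul(Mul(-3, 2), Add(Pow(Add(3, 1), Rational(1, 2)), 2)), -35), 2) = Pow(Add(Mul(-6, Add(Pow(4, Rational(1, 2)), 2)), -35), 2) = Pow(Add(Mul(-6, Add(2, 2)), -35), 2) = Pow(Add(Mul(-6, 4), -35), 2) = Pow(Add(-24, -35), 2) = Pow(-59, 2) = 3481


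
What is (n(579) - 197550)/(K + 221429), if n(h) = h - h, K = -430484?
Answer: 13170/13937 ≈ 0.94497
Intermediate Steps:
n(h) = 0
(n(579) - 197550)/(K + 221429) = (0 - 197550)/(-430484 + 221429) = -197550/(-209055) = -197550*(-1/209055) = 13170/13937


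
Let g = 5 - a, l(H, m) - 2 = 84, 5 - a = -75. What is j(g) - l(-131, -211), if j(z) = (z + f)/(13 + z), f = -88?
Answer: -5169/62 ≈ -83.371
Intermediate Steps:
a = 80 (a = 5 - 1*(-75) = 5 + 75 = 80)
l(H, m) = 86 (l(H, m) = 2 + 84 = 86)
g = -75 (g = 5 - 1*80 = 5 - 80 = -75)
j(z) = (-88 + z)/(13 + z) (j(z) = (z - 88)/(13 + z) = (-88 + z)/(13 + z))
j(g) - l(-131, -211) = (-88 - 75)/(13 - 75) - 1*86 = -163/(-62) - 86 = -1/62*(-163) - 86 = 163/62 - 86 = -5169/62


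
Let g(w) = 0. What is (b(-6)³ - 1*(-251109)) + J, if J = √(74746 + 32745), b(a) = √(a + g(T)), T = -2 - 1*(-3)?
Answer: 251109 + √107491 - 6*I*√6 ≈ 2.5144e+5 - 14.697*I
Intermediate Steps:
T = 1 (T = -2 + 3 = 1)
b(a) = √a (b(a) = √(a + 0) = √a)
J = √107491 ≈ 327.86
(b(-6)³ - 1*(-251109)) + J = ((√(-6))³ - 1*(-251109)) + √107491 = ((I*√6)³ + 251109) + √107491 = (-6*I*√6 + 251109) + √107491 = (251109 - 6*I*√6) + √107491 = 251109 + √107491 - 6*I*√6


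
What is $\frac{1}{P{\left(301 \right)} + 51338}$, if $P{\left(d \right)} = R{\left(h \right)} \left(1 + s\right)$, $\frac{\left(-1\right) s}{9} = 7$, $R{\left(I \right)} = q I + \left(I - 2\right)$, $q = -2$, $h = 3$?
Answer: $\frac{1}{51648} \approx 1.9362 \cdot 10^{-5}$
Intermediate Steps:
$R{\left(I \right)} = -2 - I$ ($R{\left(I \right)} = - 2 I + \left(I - 2\right) = - 2 I + \left(-2 + I\right) = -2 - I$)
$s = -63$ ($s = \left(-9\right) 7 = -63$)
$P{\left(d \right)} = 310$ ($P{\left(d \right)} = \left(-2 - 3\right) \left(1 - 63\right) = \left(-2 - 3\right) \left(-62\right) = \left(-5\right) \left(-62\right) = 310$)
$\frac{1}{P{\left(301 \right)} + 51338} = \frac{1}{310 + 51338} = \frac{1}{51648}$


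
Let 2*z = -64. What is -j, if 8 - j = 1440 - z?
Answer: 1464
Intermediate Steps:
z = -32 (z = (1/2)*(-64) = -32)
j = -1464 (j = 8 - (1440 - 1*(-32)) = 8 - (1440 + 32) = 8 - 1*1472 = 8 - 1472 = -1464)
-j = -1*(-1464) = 1464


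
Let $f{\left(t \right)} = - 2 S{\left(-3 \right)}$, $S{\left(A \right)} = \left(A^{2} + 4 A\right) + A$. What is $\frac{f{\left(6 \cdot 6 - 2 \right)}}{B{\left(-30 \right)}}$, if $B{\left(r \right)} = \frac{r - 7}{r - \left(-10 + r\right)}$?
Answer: $- \frac{120}{37} \approx -3.2432$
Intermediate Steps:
$S{\left(A \right)} = A^{2} + 5 A$
$f{\left(t \right)} = 12$ ($f{\left(t \right)} = - 2 \left(- 3 \left(5 - 3\right)\right) = - 2 \left(\left(-3\right) 2\right) = \left(-2\right) \left(-6\right) = 12$)
$B{\left(r \right)} = - \frac{7}{10} + \frac{r}{10}$ ($B{\left(r \right)} = \frac{-7 + r}{10} = \left(-7 + r\right) \frac{1}{10} = - \frac{7}{10} + \frac{r}{10}$)
$\frac{f{\left(6 \cdot 6 - 2 \right)}}{B{\left(-30 \right)}} = \frac{12}{- \frac{7}{10} + \frac{1}{10} \left(-30\right)} = \frac{12}{- \frac{7}{10} - 3} = \frac{12}{- \frac{37}{10}} = 12 \left(- \frac{10}{37}\right) = - \frac{120}{37}$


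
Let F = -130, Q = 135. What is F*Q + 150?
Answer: -17400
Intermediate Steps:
F*Q + 150 = -130*135 + 150 = -17550 + 150 = -17400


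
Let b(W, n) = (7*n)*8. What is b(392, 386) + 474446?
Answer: 496062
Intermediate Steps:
b(W, n) = 56*n
b(392, 386) + 474446 = 56*386 + 474446 = 21616 + 474446 = 496062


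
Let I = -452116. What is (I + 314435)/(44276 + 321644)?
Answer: -137681/365920 ≈ -0.37626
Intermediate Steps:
(I + 314435)/(44276 + 321644) = (-452116 + 314435)/(44276 + 321644) = -137681/365920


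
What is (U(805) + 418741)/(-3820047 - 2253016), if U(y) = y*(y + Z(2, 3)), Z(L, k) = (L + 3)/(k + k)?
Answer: -6404621/36438378 ≈ -0.17577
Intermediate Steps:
Z(L, k) = (3 + L)/(2*k) (Z(L, k) = (3 + L)/((2*k)) = (3 + L)*(1/(2*k)) = (3 + L)/(2*k))
U(y) = y*(⅚ + y) (U(y) = y*(y + (½)*(3 + 2)/3) = y*(y + (½)*(⅓)*5) = y*(y + ⅚) = y*(⅚ + y))
(U(805) + 418741)/(-3820047 - 2253016) = ((⅙)*805*(5 + 6*805) + 418741)/(-3820047 - 2253016) = ((⅙)*805*(5 + 4830) + 418741)/(-6073063) = ((⅙)*805*4835 + 418741)*(-1/6073063) = (3892175/6 + 418741)*(-1/6073063) = (6404621/6)*(-1/6073063) = -6404621/36438378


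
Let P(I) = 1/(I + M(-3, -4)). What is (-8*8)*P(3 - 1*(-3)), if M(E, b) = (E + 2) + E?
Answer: -32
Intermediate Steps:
M(E, b) = 2 + 2*E (M(E, b) = (2 + E) + E = 2 + 2*E)
P(I) = 1/(-4 + I) (P(I) = 1/(I + (2 + 2*(-3))) = 1/(I + (2 - 6)) = 1/(I - 4) = 1/(-4 + I))
(-8*8)*P(3 - 1*(-3)) = (-8*8)/(-4 + (3 - 1*(-3))) = -64/(-4 + (3 + 3)) = -64/(-4 + 6) = -64/2 = -64*1/2 = -32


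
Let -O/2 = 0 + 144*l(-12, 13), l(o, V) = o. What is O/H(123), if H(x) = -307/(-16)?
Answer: 55296/307 ≈ 180.12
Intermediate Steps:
H(x) = 307/16 (H(x) = -307*(-1/16) = 307/16)
O = 3456 (O = -2*(0 + 144*(-12)) = -2*(0 - 1728) = -2*(-1728) = 3456)
O/H(123) = 3456/(307/16) = 3456*(16/307) = 55296/307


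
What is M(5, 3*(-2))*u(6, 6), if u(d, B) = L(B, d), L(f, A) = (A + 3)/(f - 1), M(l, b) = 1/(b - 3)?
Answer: -⅕ ≈ -0.20000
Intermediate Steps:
M(l, b) = 1/(-3 + b)
L(f, A) = (3 + A)/(-1 + f)
u(d, B) = (3 + d)/(-1 + B)
M(5, 3*(-2))*u(6, 6) = ((3 + 6)/(-1 + 6))/(-3 + 3*(-2)) = (9/5)/(-3 - 6) = ((⅕)*9)/(-9) = -⅑*9/5 = -⅕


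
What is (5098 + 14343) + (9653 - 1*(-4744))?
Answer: 33838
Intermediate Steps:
(5098 + 14343) + (9653 - 1*(-4744)) = 19441 + (9653 + 4744) = 19441 + 14397 = 33838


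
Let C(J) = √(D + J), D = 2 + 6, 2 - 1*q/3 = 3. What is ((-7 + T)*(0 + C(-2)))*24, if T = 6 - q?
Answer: 48*√6 ≈ 117.58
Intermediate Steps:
q = -3 (q = 6 - 3*3 = 6 - 9 = -3)
D = 8
T = 9 (T = 6 - 1*(-3) = 6 + 3 = 9)
C(J) = √(8 + J)
((-7 + T)*(0 + C(-2)))*24 = ((-7 + 9)*(0 + √(8 - 2)))*24 = (2*(0 + √6))*24 = (2*√6)*24 = 48*√6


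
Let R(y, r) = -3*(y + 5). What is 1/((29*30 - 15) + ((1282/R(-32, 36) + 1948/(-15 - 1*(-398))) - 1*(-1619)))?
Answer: 31023/77399696 ≈ 0.00040082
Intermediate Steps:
R(y, r) = -15 - 3*y (R(y, r) = -3*(5 + y) = -15 - 3*y)
1/((29*30 - 15) + ((1282/R(-32, 36) + 1948/(-15 - 1*(-398))) - 1*(-1619))) = 1/((29*30 - 15) + ((1282/(-15 - 3*(-32)) + 1948/(-15 - 1*(-398))) - 1*(-1619))) = 1/((870 - 15) + ((1282/(-15 + 96) + 1948/(-15 + 398)) + 1619)) = 1/(855 + ((1282/81 + 1948/383) + 1619)) = 1/(855 + (648794/31023 + 1619)) = 1/(855 + 50875031/31023) = 1/(77399696/31023) = 31023/77399696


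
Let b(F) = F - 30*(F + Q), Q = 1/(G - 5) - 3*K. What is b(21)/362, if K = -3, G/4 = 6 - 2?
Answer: -9699/3982 ≈ -2.4357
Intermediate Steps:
G = 16 (G = 4*(6 - 2) = 4*4 = 16)
Q = 100/11 (Q = 1/(16 - 5) - 3*(-3) = 1/11 + 9 = 100/11 ≈ 9.0909)
b(F) = -3000/11 - 29*F (b(F) = F - 30*(F + 100/11) = F - 30*(100/11 + F) = F + (-3000/11 - 30*F) = -3000/11 - 29*F)
b(21)/362 = (-3000/11 - 29*21)/362 = (-3000/11 - 609)*(1/362) = -9699/11*1/362 = -9699/3982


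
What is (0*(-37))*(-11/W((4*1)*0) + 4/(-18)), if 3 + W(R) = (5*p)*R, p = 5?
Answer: 0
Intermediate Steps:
W(R) = -3 + 25*R (W(R) = -3 + (5*5)*R = -3 + 25*R)
(0*(-37))*(-11/W((4*1)*0) + 4/(-18)) = (0*(-37))*(-11/(-3 + 25*((4*1)*0)) + 4/(-18)) = 0*(-11/(-3 + 25*(4*0)) + 4*(-1/18)) = 0*(-11/(-3 + 25*0) - 2/9) = 0*(-11/(-3 + 0) - 2/9) = 0*(-11/(-3) - 2/9) = 0*(-11*(-⅓) - 2/9) = 0*(11/3 - 2/9) = 0*(31/9) = 0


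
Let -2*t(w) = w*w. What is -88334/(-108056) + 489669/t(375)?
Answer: -15566896363/2532562500 ≈ -6.1467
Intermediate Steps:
t(w) = -w²/2 (t(w) = -w*w/2 = -w²/2)
-88334/(-108056) + 489669/t(375) = -88334/(-108056) + 489669/((-½*375²)) = -88334*(-1/108056) + 489669/((-½*140625)) = 44167/54028 + 489669/(-140625/2) = 44167/54028 + 489669*(-2/140625) = 44167/54028 - 326446/46875 = -15566896363/2532562500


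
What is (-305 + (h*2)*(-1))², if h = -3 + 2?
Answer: 91809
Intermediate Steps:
h = -1
(-305 + (h*2)*(-1))² = (-305 - 1*2*(-1))² = (-305 - 2*(-1))² = (-305 + 2)² = (-303)² = 91809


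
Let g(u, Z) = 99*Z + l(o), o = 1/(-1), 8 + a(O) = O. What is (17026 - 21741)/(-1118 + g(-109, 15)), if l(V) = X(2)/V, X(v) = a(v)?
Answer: -4715/373 ≈ -12.641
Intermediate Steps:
a(O) = -8 + O
X(v) = -8 + v
o = -1
l(V) = -6/V (l(V) = (-8 + 2)/V = -6/V)
g(u, Z) = 6 + 99*Z (g(u, Z) = 99*Z - 6/(-1) = 99*Z - 6*(-1) = 99*Z + 6 = 6 + 99*Z)
(17026 - 21741)/(-1118 + g(-109, 15)) = (17026 - 21741)/(-1118 + (6 + 99*15)) = -4715/(-1118 + (6 + 1485)) = -4715/(-1118 + 1491) = -4715/373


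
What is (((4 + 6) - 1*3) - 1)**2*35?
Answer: 1260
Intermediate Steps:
(((4 + 6) - 1*3) - 1)**2*35 = ((10 - 3) - 1)**2*35 = (7 - 1)**2*35 = 6**2*35 = 36*35 = 1260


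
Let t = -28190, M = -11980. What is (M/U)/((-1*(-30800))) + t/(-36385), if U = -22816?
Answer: 198104735243/255689329280 ≈ 0.77479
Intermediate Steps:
(M/U)/((-1*(-30800))) + t/(-36385) = (-11980/(-22816))/((-1*(-30800))) - 28190/(-36385) = -11980*(-1/22816)/30800 - 28190*(-1/36385) = (2995/5704)*(1/30800) + 5638/7277 = 599/35136640 + 5638/7277 = 198104735243/255689329280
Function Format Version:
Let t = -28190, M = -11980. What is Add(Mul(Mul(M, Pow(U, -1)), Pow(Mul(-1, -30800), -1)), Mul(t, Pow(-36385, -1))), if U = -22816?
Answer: Rational(198104735243, 255689329280) ≈ 0.77479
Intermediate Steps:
Add(Mul(Mul(M, Pow(U, -1)), Pow(Mul(-1, -30800), -1)), Mul(t, Pow(-36385, -1))) = Add(Mul(Mul(-11980, Pow(-22816, -1)), Pow(Mul(-1, -30800), -1)), Mul(-28190, Pow(-36385, -1))) = Add(Mul(Mul(-11980, Rational(-1, 22816)), Pow(30800, -1)), Mul(-28190, Rational(-1, 36385))) = Add(Mul(Rational(2995, 5704), Rational(1, 30800)), Rational(5638, 7277)) = Add(Rational(599, 35136640), Rational(5638, 7277)) = Rational(198104735243, 255689329280)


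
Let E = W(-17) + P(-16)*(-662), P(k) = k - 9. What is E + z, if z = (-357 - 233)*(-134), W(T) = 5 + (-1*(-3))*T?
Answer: 95564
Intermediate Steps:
W(T) = 5 + 3*T
P(k) = -9 + k
E = 16504 (E = (5 + 3*(-17)) + (-9 - 16)*(-662) = (5 - 51) - 25*(-662) = -46 + 16550 = 16504)
z = 79060 (z = -590*(-134) = 79060)
E + z = 16504 + 79060 = 95564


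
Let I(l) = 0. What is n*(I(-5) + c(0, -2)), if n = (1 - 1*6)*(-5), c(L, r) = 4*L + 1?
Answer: 25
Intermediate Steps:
c(L, r) = 1 + 4*L
n = 25 (n = (1 - 6)*(-5) = -5*(-5) = 25)
n*(I(-5) + c(0, -2)) = 25*(0 + (1 + 4*0)) = 25*(0 + (1 + 0)) = 25*(0 + 1) = 25*1 = 25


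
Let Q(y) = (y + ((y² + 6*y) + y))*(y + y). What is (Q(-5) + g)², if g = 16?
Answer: 27556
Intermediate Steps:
Q(y) = 2*y*(y² + 8*y) (Q(y) = (y + (y² + 7*y))*(2*y) = (y² + 8*y)*(2*y) = 2*y*(y² + 8*y))
(Q(-5) + g)² = (2*(-5)²*(8 - 5) + 16)² = (2*25*3 + 16)² = (150 + 16)² = 166² = 27556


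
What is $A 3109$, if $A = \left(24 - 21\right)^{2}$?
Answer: $27981$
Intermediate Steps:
$A = 9$ ($A = 3^{2} = 9$)
$A 3109 = 9 \cdot 3109 = 27981$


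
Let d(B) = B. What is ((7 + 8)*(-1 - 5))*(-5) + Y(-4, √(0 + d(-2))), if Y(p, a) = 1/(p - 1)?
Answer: 2249/5 ≈ 449.80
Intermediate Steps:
Y(p, a) = 1/(-1 + p)
((7 + 8)*(-1 - 5))*(-5) + Y(-4, √(0 + d(-2))) = ((7 + 8)*(-1 - 5))*(-5) + 1/(-1 - 4) = (15*(-6))*(-5) + 1/(-5) = -90*(-5) - ⅕ = 450 - ⅕ = 2249/5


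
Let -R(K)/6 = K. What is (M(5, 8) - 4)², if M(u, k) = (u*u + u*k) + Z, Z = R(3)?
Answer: 1849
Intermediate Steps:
R(K) = -6*K
Z = -18 (Z = -6*3 = -18)
M(u, k) = -18 + u² + k*u (M(u, k) = (u*u + u*k) - 18 = (u² + k*u) - 18 = -18 + u² + k*u)
(M(5, 8) - 4)² = ((-18 + 5² + 8*5) - 4)² = ((-18 + 25 + 40) - 4)² = (47 - 4)² = 43² = 1849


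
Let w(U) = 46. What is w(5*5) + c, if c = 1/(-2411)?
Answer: 110905/2411 ≈ 46.000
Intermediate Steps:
c = -1/2411 ≈ -0.00041477
w(5*5) + c = 46 - 1/2411 = 110905/2411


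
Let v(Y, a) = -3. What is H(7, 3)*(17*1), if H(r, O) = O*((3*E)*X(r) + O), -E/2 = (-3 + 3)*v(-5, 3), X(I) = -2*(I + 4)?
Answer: 153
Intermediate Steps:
X(I) = -8 - 2*I (X(I) = -2*(4 + I) = -8 - 2*I)
E = 0 (E = -2*(-3 + 3)*(-3) = -0*(-3) = -2*0 = 0)
H(r, O) = O² (H(r, O) = O*((3*0)*(-8 - 2*r) + O) = O*(0*(-8 - 2*r) + O) = O*(0 + O) = O*O = O²)
H(7, 3)*(17*1) = 3²*(17*1) = 9*17 = 153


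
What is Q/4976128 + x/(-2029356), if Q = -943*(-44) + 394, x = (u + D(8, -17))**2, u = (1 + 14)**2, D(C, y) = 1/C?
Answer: -10449678721/631145950848 ≈ -0.016557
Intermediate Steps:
u = 225 (u = 15**2 = 225)
x = 3243601/64 (x = (225 + 1/8)**2 = (1801/8)**2 = 3243601/64 ≈ 50681.)
Q = 41886 (Q = 41492 + 394 = 41886)
Q/4976128 + x/(-2029356) = 41886/4976128 + (3243601/64)/(-2029356) = 41886*(1/4976128) + (3243601/64)*(-1/2029356) = 20943/2488064 - 3243601/129878784 = -10449678721/631145950848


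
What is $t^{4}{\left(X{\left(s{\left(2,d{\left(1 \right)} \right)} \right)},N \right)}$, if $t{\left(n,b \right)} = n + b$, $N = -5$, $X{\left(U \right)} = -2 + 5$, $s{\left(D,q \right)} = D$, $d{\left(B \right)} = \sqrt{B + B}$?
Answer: $16$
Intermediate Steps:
$d{\left(B \right)} = \sqrt{2} \sqrt{B}$ ($d{\left(B \right)} = \sqrt{2 B} = \sqrt{2} \sqrt{B}$)
$X{\left(U \right)} = 3$
$t{\left(n,b \right)} = b + n$
$t^{4}{\left(X{\left(s{\left(2,d{\left(1 \right)} \right)} \right)},N \right)} = \left(-5 + 3\right)^{4} = \left(-2\right)^{4} = 16$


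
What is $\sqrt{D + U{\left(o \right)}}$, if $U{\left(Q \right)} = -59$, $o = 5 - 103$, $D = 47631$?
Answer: $2 \sqrt{11893} \approx 218.11$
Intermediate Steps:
$o = -98$ ($o = 5 - 103 = -98$)
$\sqrt{D + U{\left(o \right)}} = \sqrt{47631 - 59} = \sqrt{47572} = 2 \sqrt{11893}$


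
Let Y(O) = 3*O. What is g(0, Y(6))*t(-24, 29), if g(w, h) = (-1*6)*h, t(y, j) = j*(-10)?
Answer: 31320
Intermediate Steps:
t(y, j) = -10*j
g(w, h) = -6*h
g(0, Y(6))*t(-24, 29) = (-18*6)*(-10*29) = -6*18*(-290) = -108*(-290) = 31320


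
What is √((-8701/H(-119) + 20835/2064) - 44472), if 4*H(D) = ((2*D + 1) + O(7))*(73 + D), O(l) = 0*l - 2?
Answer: I*√39749105537831813/945484 ≈ 210.87*I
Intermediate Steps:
O(l) = -2 (O(l) = 0 - 2 = -2)
H(D) = (-1 + 2*D)*(73 + D)/4 (H(D) = (((2*D + 1) - 2)*(73 + D))/4 = (((1 + 2*D) - 2)*(73 + D))/4 = ((-1 + 2*D)*(73 + D))/4 = (-1 + 2*D)*(73 + D)/4)
√((-8701/H(-119) + 20835/2064) - 44472) = √((-8701/(-73/4 + (½)*(-119)² + (145/4)*(-119)) + 20835/2064) - 44472) = √((-8701/(-73/4 + (½)*14161 - 17255/4) + 20835*(1/2064)) - 44472) = √((-8701/(-73/4 + 14161/2 - 17255/4) + 6945/688) - 44472) = √((-8701/5497/2 + 6945/688) - 44472) = √((-8701*2/5497 + 6945/688) - 44472) = √((-17402/5497 + 6945/688) - 44472) = √(26204089/3781936 - 44472) = √(-168164053703/3781936) = I*√39749105537831813/945484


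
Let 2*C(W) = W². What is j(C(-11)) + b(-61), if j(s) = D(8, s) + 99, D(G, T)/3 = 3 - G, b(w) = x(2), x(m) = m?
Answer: 86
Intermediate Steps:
C(W) = W²/2
b(w) = 2
D(G, T) = 9 - 3*G (D(G, T) = 3*(3 - G) = 9 - 3*G)
j(s) = 84 (j(s) = (9 - 3*8) + 99 = (9 - 24) + 99 = -15 + 99 = 84)
j(C(-11)) + b(-61) = 84 + 2 = 86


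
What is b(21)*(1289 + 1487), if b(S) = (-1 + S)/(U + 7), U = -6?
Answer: 55520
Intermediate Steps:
b(S) = -1 + S (b(S) = (-1 + S)/(-6 + 7) = (-1 + S)/1 = (-1 + S)*1 = -1 + S)
b(21)*(1289 + 1487) = (-1 + 21)*(1289 + 1487) = 20*2776 = 55520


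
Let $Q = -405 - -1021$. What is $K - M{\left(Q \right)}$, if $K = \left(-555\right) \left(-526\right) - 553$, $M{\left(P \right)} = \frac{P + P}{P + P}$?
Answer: $291376$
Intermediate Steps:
$Q = 616$ ($Q = -405 + 1021 = 616$)
$M{\left(P \right)} = 1$ ($M{\left(P \right)} = \frac{2 P}{2 P} = 2 P \frac{1}{2 P} = 1$)
$K = 291377$ ($K = 291930 - 553 = 291377$)
$K - M{\left(Q \right)} = 291377 - 1 = 291376$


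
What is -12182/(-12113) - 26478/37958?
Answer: 70838171/229892627 ≈ 0.30814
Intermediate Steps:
-12182/(-12113) - 26478/37958 = -12182*(-1/12113) - 26478*1/37958 = 12182/12113 - 13239/18979 = 70838171/229892627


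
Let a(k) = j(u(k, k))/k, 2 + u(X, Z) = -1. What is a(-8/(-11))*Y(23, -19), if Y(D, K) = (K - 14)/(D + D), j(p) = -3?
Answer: 1089/368 ≈ 2.9592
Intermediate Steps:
u(X, Z) = -3 (u(X, Z) = -2 - 1 = -3)
Y(D, K) = (-14 + K)/(2*D) (Y(D, K) = (-14 + K)/((2*D)) = (-14 + K)*(1/(2*D)) = (-14 + K)/(2*D))
a(k) = -3/k
a(-8/(-11))*Y(23, -19) = (-3/((-8/(-11))))*((1/2)*(-14 - 19)/23) = (-3/((-8*(-1/11))))*((1/2)*(1/23)*(-33)) = -3/8/11*(-33/46) = -3*11/8*(-33/46) = -33/8*(-33/46) = 1089/368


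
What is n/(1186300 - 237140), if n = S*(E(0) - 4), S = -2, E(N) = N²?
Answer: 1/118645 ≈ 8.4285e-6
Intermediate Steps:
n = 8 (n = -2*(0² - 4) = -2*(0 - 4) = -2*(-4) = 8)
n/(1186300 - 237140) = 8/(1186300 - 237140) = 8/949160 = 8*(1/949160) = 1/118645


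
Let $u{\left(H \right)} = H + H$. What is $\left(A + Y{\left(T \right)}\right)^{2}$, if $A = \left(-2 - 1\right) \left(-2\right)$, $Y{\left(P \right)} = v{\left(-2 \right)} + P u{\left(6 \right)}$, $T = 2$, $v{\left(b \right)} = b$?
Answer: $784$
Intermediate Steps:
$u{\left(H \right)} = 2 H$
$Y{\left(P \right)} = -2 + 12 P$ ($Y{\left(P \right)} = -2 + P 2 \cdot 6 = -2 + P 12 = -2 + 12 P$)
$A = 6$ ($A = \left(-3\right) \left(-2\right) = 6$)
$\left(A + Y{\left(T \right)}\right)^{2} = \left(6 + \left(-2 + 12 \cdot 2\right)\right)^{2} = \left(6 + \left(-2 + 24\right)\right)^{2} = \left(6 + 22\right)^{2} = 28^{2} = 784$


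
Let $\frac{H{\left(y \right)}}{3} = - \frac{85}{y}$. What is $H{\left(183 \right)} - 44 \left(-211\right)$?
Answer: $\frac{566239}{61} \approx 9282.6$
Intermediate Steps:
$H{\left(y \right)} = - \frac{255}{y}$ ($H{\left(y \right)} = 3 \left(- \frac{85}{y}\right) = - \frac{255}{y}$)
$H{\left(183 \right)} - 44 \left(-211\right) = - \frac{255}{183} - 44 \left(-211\right) = \left(-255\right) \frac{1}{183} - -9284 = - \frac{85}{61} + 9284 = \frac{566239}{61}$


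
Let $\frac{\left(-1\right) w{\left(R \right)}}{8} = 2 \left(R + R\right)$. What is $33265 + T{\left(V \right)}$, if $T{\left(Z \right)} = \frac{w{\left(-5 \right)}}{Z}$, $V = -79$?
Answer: $\frac{2627775}{79} \approx 33263.0$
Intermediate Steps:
$w{\left(R \right)} = - 32 R$ ($w{\left(R \right)} = - 8 \cdot 2 \left(R + R\right) = - 8 \cdot 2 \cdot 2 R = - 8 \cdot 4 R = - 32 R$)
$T{\left(Z \right)} = \frac{160}{Z}$ ($T{\left(Z \right)} = \frac{\left(-32\right) \left(-5\right)}{Z} = \frac{160}{Z}$)
$33265 + T{\left(V \right)} = 33265 + \frac{160}{-79} = 33265 + 160 \left(- \frac{1}{79}\right) = 33265 - \frac{160}{79} = \frac{2627775}{79}$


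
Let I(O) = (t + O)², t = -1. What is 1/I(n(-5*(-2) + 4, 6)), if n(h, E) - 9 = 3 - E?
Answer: 1/25 ≈ 0.040000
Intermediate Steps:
n(h, E) = 12 - E (n(h, E) = 9 + (3 - E) = 12 - E)
I(O) = (-1 + O)²
1/I(n(-5*(-2) + 4, 6)) = 1/((-1 + (12 - 1*6))²) = 1/((-1 + (12 - 6))²) = 1/((-1 + 6)²) = 1/(5²) = 1/25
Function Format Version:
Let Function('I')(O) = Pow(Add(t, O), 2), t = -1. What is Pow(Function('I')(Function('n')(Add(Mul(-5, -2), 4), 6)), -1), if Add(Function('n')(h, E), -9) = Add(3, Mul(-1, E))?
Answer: Rational(1, 25) ≈ 0.040000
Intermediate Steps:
Function('n')(h, E) = Add(12, Mul(-1, E)) (Function('n')(h, E) = Add(9, Add(3, Mul(-1, E))) = Add(12, Mul(-1, E)))
Function('I')(O) = Pow(Add(-1, O), 2)
Pow(Function('I')(Function('n')(Add(Mul(-5, -2), 4), 6)), -1) = Pow(Pow(Add(-1, Add(12, Mul(-1, 6))), 2), -1) = Pow(Pow(Add(-1, Add(12, -6)), 2), -1) = Pow(Pow(Add(-1, 6), 2), -1) = Pow(Pow(5, 2), -1) = Pow(25, -1) = Rational(1, 25)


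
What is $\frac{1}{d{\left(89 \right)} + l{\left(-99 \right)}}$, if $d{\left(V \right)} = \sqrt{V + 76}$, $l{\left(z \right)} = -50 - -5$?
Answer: $- \frac{3}{124} - \frac{\sqrt{165}}{1860} \approx -0.0311$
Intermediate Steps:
$l{\left(z \right)} = -45$ ($l{\left(z \right)} = -50 + 5 = -45$)
$d{\left(V \right)} = \sqrt{76 + V}$
$\frac{1}{d{\left(89 \right)} + l{\left(-99 \right)}} = \frac{1}{\sqrt{76 + 89} - 45} = \frac{1}{\sqrt{165} - 45} = \frac{1}{-45 + \sqrt{165}}$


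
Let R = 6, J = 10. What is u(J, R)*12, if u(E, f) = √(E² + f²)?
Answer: 24*√34 ≈ 139.94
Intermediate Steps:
u(J, R)*12 = √(10² + 6²)*12 = √(100 + 36)*12 = √136*12 = (2*√34)*12 = 24*√34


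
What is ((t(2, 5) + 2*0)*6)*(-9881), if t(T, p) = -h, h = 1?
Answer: 59286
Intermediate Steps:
t(T, p) = -1 (t(T, p) = -1*1 = -1)
((t(2, 5) + 2*0)*6)*(-9881) = ((-1 + 2*0)*6)*(-9881) = ((-1 + 0)*6)*(-9881) = -1*6*(-9881) = -6*(-9881) = 59286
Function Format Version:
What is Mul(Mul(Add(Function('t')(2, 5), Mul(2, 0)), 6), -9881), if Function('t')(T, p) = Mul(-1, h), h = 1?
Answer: 59286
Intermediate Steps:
Function('t')(T, p) = -1 (Function('t')(T, p) = Mul(-1, 1) = -1)
Mul(Mul(Add(Function('t')(2, 5), Mul(2, 0)), 6), -9881) = Mul(Mul(Add(-1, Mul(2, 0)), 6), -9881) = Mul(Mul(Add(-1, 0), 6), -9881) = Mul(Mul(-1, 6), -9881) = Mul(-6, -9881) = 59286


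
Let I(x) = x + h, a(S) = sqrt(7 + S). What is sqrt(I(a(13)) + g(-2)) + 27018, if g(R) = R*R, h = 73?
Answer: 27018 + sqrt(77 + 2*sqrt(5)) ≈ 27027.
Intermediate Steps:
g(R) = R**2
I(x) = 73 + x (I(x) = x + 73 = 73 + x)
sqrt(I(a(13)) + g(-2)) + 27018 = sqrt((73 + sqrt(7 + 13)) + (-2)**2) + 27018 = sqrt((73 + sqrt(20)) + 4) + 27018 = sqrt((73 + 2*sqrt(5)) + 4) + 27018 = sqrt(77 + 2*sqrt(5)) + 27018 = 27018 + sqrt(77 + 2*sqrt(5))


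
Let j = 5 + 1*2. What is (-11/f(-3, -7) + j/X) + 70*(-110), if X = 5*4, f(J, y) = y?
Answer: -1077731/140 ≈ -7698.1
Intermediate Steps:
X = 20
j = 7 (j = 5 + 2 = 7)
(-11/f(-3, -7) + j/X) + 70*(-110) = (-11/(-7) + 7/20) + 70*(-110) = (-11*(-1/7) + 7*(1/20)) - 7700 = (11/7 + 7/20) - 7700 = 269/140 - 7700 = -1077731/140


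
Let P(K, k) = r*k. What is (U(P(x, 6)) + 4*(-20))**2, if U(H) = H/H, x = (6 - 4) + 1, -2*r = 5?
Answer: 6241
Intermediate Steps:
r = -5/2 (r = -1/2*5 = -5/2 ≈ -2.5000)
x = 3 (x = 2 + 1 = 3)
P(K, k) = -5*k/2
U(H) = 1
(U(P(x, 6)) + 4*(-20))**2 = (1 + 4*(-20))**2 = (1 - 80)**2 = (-79)**2 = 6241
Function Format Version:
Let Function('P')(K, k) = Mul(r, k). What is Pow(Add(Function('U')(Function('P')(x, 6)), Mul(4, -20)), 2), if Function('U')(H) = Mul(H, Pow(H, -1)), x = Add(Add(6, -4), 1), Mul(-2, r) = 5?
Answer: 6241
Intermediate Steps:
r = Rational(-5, 2) (r = Mul(Rational(-1, 2), 5) = Rational(-5, 2) ≈ -2.5000)
x = 3 (x = Add(2, 1) = 3)
Function('P')(K, k) = Mul(Rational(-5, 2), k)
Function('U')(H) = 1
Pow(Add(Function('U')(Function('P')(x, 6)), Mul(4, -20)), 2) = Pow(Add(1, Mul(4, -20)), 2) = Pow(Add(1, -80), 2) = Pow(-79, 2) = 6241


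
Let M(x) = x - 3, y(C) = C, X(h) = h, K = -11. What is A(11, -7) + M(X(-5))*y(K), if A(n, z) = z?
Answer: 81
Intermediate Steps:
M(x) = -3 + x
A(11, -7) + M(X(-5))*y(K) = -7 + (-3 - 5)*(-11) = -7 - 8*(-11) = -7 + 88 = 81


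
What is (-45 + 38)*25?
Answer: -175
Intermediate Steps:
(-45 + 38)*25 = -7*25 = -175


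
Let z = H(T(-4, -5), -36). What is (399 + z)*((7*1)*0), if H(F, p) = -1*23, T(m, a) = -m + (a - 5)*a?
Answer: 0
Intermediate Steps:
T(m, a) = -m + a*(-5 + a) (T(m, a) = -m + (-5 + a)*a = -m + a*(-5 + a))
H(F, p) = -23
z = -23
(399 + z)*((7*1)*0) = (399 - 23)*((7*1)*0) = 376*(7*0) = 376*0 = 0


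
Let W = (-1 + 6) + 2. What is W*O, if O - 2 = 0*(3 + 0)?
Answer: 14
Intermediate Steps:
W = 7 (W = 5 + 2 = 7)
O = 2 (O = 2 + 0*(3 + 0) = 2 + 0*3 = 2 + 0 = 2)
W*O = 7*2 = 14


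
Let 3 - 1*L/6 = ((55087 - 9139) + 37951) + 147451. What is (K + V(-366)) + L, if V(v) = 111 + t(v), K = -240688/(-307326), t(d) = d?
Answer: -213335908087/153663 ≈ -1.3883e+6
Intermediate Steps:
K = 120344/153663 (K = -240688*(-1/307326) = 120344/153663 ≈ 0.78317)
V(v) = 111 + v
L = -1388082 (L = 18 - 6*(((55087 - 9139) + 37951) + 147451) = 18 - 6*((45948 + 37951) + 147451) = 18 - 6*(83899 + 147451) = 18 - 6*231350 = 18 - 1388100 = -1388082)
(K + V(-366)) + L = (120344/153663 + (111 - 366)) - 1388082 = (120344/153663 - 255) - 1388082 = -39063721/153663 - 1388082 = -213335908087/153663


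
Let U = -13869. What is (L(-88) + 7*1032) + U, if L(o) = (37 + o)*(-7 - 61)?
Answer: -3177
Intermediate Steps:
L(o) = -2516 - 68*o (L(o) = (37 + o)*(-68) = -2516 - 68*o)
(L(-88) + 7*1032) + U = ((-2516 - 68*(-88)) + 7*1032) - 13869 = ((-2516 + 5984) + 7224) - 13869 = (3468 + 7224) - 13869 = 10692 - 13869 = -3177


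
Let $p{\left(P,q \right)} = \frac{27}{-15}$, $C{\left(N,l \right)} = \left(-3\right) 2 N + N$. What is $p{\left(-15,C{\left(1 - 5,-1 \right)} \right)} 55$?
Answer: $-99$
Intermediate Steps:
$C{\left(N,l \right)} = - 5 N$ ($C{\left(N,l \right)} = - 6 N + N = - 5 N$)
$p{\left(P,q \right)} = - \frac{9}{5}$ ($p{\left(P,q \right)} = 27 \left(- \frac{1}{15}\right) = - \frac{9}{5}$)
$p{\left(-15,C{\left(1 - 5,-1 \right)} \right)} 55 = \left(- \frac{9}{5}\right) 55 = -99$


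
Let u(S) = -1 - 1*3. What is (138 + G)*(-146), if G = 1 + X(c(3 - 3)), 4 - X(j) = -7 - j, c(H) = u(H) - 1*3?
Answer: -20878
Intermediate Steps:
u(S) = -4 (u(S) = -1 - 3 = -4)
c(H) = -7 (c(H) = -4 - 1*3 = -4 - 3 = -7)
X(j) = 11 + j (X(j) = 4 - (-7 - j) = 4 + (7 + j) = 11 + j)
G = 5 (G = 1 + (11 - 7) = 1 + 4 = 5)
(138 + G)*(-146) = (138 + 5)*(-146) = 143*(-146) = -20878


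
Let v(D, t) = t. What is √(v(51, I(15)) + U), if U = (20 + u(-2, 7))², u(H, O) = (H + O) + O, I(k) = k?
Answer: √1039 ≈ 32.234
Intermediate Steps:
u(H, O) = H + 2*O
U = 1024 (U = (20 + (-2 + 2*7))² = (20 + (-2 + 14))² = (20 + 12)² = 32² = 1024)
√(v(51, I(15)) + U) = √(15 + 1024) = √1039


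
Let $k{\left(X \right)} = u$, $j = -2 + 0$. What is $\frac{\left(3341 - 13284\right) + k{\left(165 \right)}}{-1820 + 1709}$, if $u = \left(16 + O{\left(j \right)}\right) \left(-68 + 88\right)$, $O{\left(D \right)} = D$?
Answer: $\frac{3221}{37} \approx 87.054$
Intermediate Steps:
$j = -2$
$u = 280$ ($u = \left(16 - 2\right) \left(-68 + 88\right) = 14 \cdot 20 = 280$)
$k{\left(X \right)} = 280$
$\frac{\left(3341 - 13284\right) + k{\left(165 \right)}}{-1820 + 1709} = \frac{\left(3341 - 13284\right) + 280}{-1820 + 1709} = \frac{\left(3341 - 13284\right) + 280}{-111} = \left(-9943 + 280\right) \left(- \frac{1}{111}\right) = \left(-9663\right) \left(- \frac{1}{111}\right) = \frac{3221}{37}$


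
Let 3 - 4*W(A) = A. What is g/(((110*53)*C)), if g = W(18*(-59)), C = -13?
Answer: -213/60632 ≈ -0.0035130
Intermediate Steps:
W(A) = ¾ - A/4
g = 1065/4 (g = ¾ - 9*(-59)/2 = ¾ - ¼*(-1062) = ¾ + 531/2 = 1065/4 ≈ 266.25)
g/(((110*53)*C)) = 1065/(4*(((110*53)*(-13)))) = 1065/(4*((5830*(-13)))) = (1065/4)/(-75790) = (1065/4)*(-1/75790) = -213/60632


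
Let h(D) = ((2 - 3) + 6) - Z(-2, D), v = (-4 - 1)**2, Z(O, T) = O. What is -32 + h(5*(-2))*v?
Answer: 143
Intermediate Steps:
v = 25 (v = (-5)**2 = 25)
h(D) = 7 (h(D) = ((2 - 3) + 6) - 1*(-2) = (-1 + 6) + 2 = 5 + 2 = 7)
-32 + h(5*(-2))*v = -32 + 7*25 = -32 + 175 = 143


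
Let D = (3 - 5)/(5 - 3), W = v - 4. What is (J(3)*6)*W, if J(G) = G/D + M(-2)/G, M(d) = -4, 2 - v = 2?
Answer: 104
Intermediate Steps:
v = 0 (v = 2 - 1*2 = 2 - 2 = 0)
W = -4 (W = 0 - 4 = -4)
D = -1 (D = -2/2 = -2*½ = -1)
J(G) = -G - 4/G (J(G) = G/(-1) - 4/G = G*(-1) - 4/G = -G - 4/G)
(J(3)*6)*W = ((-1*3 - 4/3)*6)*(-4) = ((-3 - 4*⅓)*6)*(-4) = ((-3 - 4/3)*6)*(-4) = -13/3*6*(-4) = -26*(-4) = 104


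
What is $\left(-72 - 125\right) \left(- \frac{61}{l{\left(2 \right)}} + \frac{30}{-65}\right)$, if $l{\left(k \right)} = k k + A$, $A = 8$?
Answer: $\frac{170405}{156} \approx 1092.3$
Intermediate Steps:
$l{\left(k \right)} = 8 + k^{2}$ ($l{\left(k \right)} = k k + 8 = k^{2} + 8 = 8 + k^{2}$)
$\left(-72 - 125\right) \left(- \frac{61}{l{\left(2 \right)}} + \frac{30}{-65}\right) = \left(-72 - 125\right) \left(- \frac{61}{8 + 2^{2}} + \frac{30}{-65}\right) = - 197 \left(- \frac{61}{8 + 4} + 30 \left(- \frac{1}{65}\right)\right) = - 197 \left(- \frac{61}{12} - \frac{6}{13}\right) = \left(-197\right) \left(- \frac{865}{156}\right) = \frac{170405}{156}$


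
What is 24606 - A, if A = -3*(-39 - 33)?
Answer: 24390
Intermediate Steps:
A = 216 (A = -3*(-72) = 216)
24606 - A = 24606 - 1*216 = 24606 - 216 = 24390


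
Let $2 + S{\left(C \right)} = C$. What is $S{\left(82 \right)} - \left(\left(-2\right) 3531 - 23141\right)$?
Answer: $30283$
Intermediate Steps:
$S{\left(C \right)} = -2 + C$
$S{\left(82 \right)} - \left(\left(-2\right) 3531 - 23141\right) = \left(-2 + 82\right) - \left(\left(-2\right) 3531 - 23141\right) = 80 - \left(-7062 - 23141\right) = 80 - -30203 = 80 + 30203 = 30283$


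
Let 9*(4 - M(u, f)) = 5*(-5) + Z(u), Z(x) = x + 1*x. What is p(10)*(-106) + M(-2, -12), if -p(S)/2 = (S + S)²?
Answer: 763265/9 ≈ 84807.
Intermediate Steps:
p(S) = -8*S² (p(S) = -2*(S + S)² = -2*4*S² = -8*S²)
Z(x) = 2*x (Z(x) = x + x = 2*x)
M(u, f) = 61/9 - 2*u/9 (M(u, f) = 4 - (5*(-5) + 2*u)/9 = 4 - (-25 + 2*u)/9 = 4 + (25/9 - 2*u/9) = 61/9 - 2*u/9)
p(10)*(-106) + M(-2, -12) = -8*10²*(-106) + (61/9 - 2/9*(-2)) = -8*100*(-106) + (61/9 + 4/9) = -800*(-106) + 65/9 = 84800 + 65/9 = 763265/9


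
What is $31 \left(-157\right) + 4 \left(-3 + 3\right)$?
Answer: $-4867$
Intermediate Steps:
$31 \left(-157\right) + 4 \left(-3 + 3\right) = -4867 + 4 \cdot 0 = -4867 + 0 = -4867$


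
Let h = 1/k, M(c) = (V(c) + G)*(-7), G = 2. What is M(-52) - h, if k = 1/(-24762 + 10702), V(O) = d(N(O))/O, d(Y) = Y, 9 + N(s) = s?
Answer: 729965/52 ≈ 14038.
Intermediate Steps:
N(s) = -9 + s
V(O) = (-9 + O)/O
k = -1/14060 (k = 1/(-14060) = -1/14060 ≈ -7.1124e-5)
M(c) = -14 - 7*(-9 + c)/c (M(c) = ((-9 + c)/c + 2)*(-7) = (2 + (-9 + c)/c)*(-7) = -14 - 7*(-9 + c)/c)
h = -14060 (h = 1/(-1/14060) = -14060)
M(-52) - h = (-21 + 63/(-52)) - 1*(-14060) = (-21 + 63*(-1/52)) + 14060 = (-21 - 63/52) + 14060 = -1155/52 + 14060 = 729965/52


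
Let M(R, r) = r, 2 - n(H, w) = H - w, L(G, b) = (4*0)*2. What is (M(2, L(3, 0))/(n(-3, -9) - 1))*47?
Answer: 0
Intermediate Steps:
L(G, b) = 0 (L(G, b) = 0*2 = 0)
n(H, w) = 2 + w - H (n(H, w) = 2 - (H - w) = 2 + (w - H) = 2 + w - H)
(M(2, L(3, 0))/(n(-3, -9) - 1))*47 = (0/((2 - 9 - 1*(-3)) - 1))*47 = (0/((2 - 9 + 3) - 1))*47 = (0/(-4 - 1))*47 = (0/(-5))*47 = (0*(-⅕))*47 = 0*47 = 0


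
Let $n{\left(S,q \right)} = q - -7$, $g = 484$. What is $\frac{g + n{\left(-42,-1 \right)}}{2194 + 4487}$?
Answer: $\frac{490}{6681} \approx 0.073342$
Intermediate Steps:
$n{\left(S,q \right)} = 7 + q$ ($n{\left(S,q \right)} = q + 7 = 7 + q$)
$\frac{g + n{\left(-42,-1 \right)}}{2194 + 4487} = \frac{484 + \left(7 - 1\right)}{2194 + 4487} = \frac{484 + 6}{6681} = 490 \cdot \frac{1}{6681} = \frac{490}{6681}$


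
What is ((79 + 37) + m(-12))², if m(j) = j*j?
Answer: 67600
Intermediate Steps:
m(j) = j²
((79 + 37) + m(-12))² = ((79 + 37) + (-12)²)² = (116 + 144)² = 260² = 67600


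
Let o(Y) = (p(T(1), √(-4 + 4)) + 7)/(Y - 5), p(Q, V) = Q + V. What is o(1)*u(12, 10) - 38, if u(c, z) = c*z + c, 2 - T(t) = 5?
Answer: -170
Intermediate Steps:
T(t) = -3 (T(t) = 2 - 1*5 = 2 - 5 = -3)
u(c, z) = c + c*z
o(Y) = 4/(-5 + Y) (o(Y) = ((-3 + √(-4 + 4)) + 7)/(Y - 5) = ((-3 + √0) + 7)/(-5 + Y) = ((-3 + 0) + 7)/(-5 + Y) = (-3 + 7)/(-5 + Y) = 4/(-5 + Y))
o(1)*u(12, 10) - 38 = (4/(-5 + 1))*(12*(1 + 10)) - 38 = (4/(-4))*(12*11) - 38 = (4*(-¼))*132 - 38 = -1*132 - 38 = -132 - 38 = -170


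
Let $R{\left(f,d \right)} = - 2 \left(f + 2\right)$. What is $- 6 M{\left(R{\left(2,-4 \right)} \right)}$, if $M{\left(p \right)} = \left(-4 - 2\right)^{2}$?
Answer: $-216$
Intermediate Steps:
$R{\left(f,d \right)} = -4 - 2 f$ ($R{\left(f,d \right)} = - 2 \left(2 + f\right) = -4 - 2 f$)
$M{\left(p \right)} = 36$ ($M{\left(p \right)} = \left(-6\right)^{2} = 36$)
$- 6 M{\left(R{\left(2,-4 \right)} \right)} = \left(-6\right) 36 = -216$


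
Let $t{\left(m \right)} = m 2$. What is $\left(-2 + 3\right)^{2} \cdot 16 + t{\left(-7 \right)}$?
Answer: $2$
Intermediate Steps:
$t{\left(m \right)} = 2 m$
$\left(-2 + 3\right)^{2} \cdot 16 + t{\left(-7 \right)} = \left(-2 + 3\right)^{2} \cdot 16 + 2 \left(-7\right) = 1^{2} \cdot 16 - 14 = 1 \cdot 16 - 14 = 16 - 14 = 2$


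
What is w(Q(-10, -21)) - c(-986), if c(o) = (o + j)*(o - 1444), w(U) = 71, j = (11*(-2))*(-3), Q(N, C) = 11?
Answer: -2235529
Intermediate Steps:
j = 66 (j = -22*(-3) = 66)
c(o) = (-1444 + o)*(66 + o) (c(o) = (o + 66)*(o - 1444) = (66 + o)*(-1444 + o) = (-1444 + o)*(66 + o))
w(Q(-10, -21)) - c(-986) = 71 - (-95304 + (-986)² - 1378*(-986)) = 71 - (-95304 + 972196 + 1358708) = 71 - 1*2235600 = 71 - 2235600 = -2235529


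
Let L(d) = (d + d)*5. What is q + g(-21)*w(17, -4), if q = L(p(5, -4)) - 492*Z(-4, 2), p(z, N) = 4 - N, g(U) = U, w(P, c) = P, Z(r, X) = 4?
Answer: -2245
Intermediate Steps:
L(d) = 10*d (L(d) = (2*d)*5 = 10*d)
q = -1888 (q = 10*(4 - 1*(-4)) - 492*4 = 10*(4 + 4) - 82*24 = 10*8 - 1968 = 80 - 1968 = -1888)
q + g(-21)*w(17, -4) = -1888 - 21*17 = -1888 - 357 = -2245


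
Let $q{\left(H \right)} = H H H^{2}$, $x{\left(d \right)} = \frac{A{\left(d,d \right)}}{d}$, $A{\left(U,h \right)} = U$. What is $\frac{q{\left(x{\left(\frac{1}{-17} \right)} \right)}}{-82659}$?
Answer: $- \frac{1}{82659} \approx -1.2098 \cdot 10^{-5}$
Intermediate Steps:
$x{\left(d \right)} = 1$ ($x{\left(d \right)} = \frac{d}{d} = 1$)
$q{\left(H \right)} = H^{4}$ ($q{\left(H \right)} = H^{2} H^{2} = H^{4}$)
$\frac{q{\left(x{\left(\frac{1}{-17} \right)} \right)}}{-82659} = \frac{1^{4}}{-82659} = 1 \left(- \frac{1}{82659}\right) = - \frac{1}{82659}$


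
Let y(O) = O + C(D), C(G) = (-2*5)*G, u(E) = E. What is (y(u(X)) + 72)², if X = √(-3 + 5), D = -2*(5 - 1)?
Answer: (152 + √2)² ≈ 23536.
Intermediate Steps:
D = -8 (D = -2*4 = -8)
X = √2 ≈ 1.4142
C(G) = -10*G
y(O) = 80 + O (y(O) = O - 10*(-8) = O + 80 = 80 + O)
(y(u(X)) + 72)² = ((80 + √2) + 72)² = (152 + √2)²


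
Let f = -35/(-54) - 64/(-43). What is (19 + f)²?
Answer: 2408748241/5391684 ≈ 446.75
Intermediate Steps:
f = 4961/2322 (f = -35*(-1/54) - 64*(-1/43) = 35/54 + 64/43 = 4961/2322 ≈ 2.1365)
(19 + f)² = (19 + 4961/2322)² = (49079/2322)² = 2408748241/5391684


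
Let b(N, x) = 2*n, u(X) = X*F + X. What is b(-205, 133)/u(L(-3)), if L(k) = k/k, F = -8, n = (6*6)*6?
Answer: -432/7 ≈ -61.714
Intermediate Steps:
n = 216 (n = 36*6 = 216)
L(k) = 1
u(X) = -7*X (u(X) = X*(-8) + X = -8*X + X = -7*X)
b(N, x) = 432 (b(N, x) = 2*216 = 432)
b(-205, 133)/u(L(-3)) = 432/((-7*1)) = 432/(-7) = 432*(-⅐) = -432/7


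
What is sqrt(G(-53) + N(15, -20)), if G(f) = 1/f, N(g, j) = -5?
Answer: I*sqrt(14098)/53 ≈ 2.2403*I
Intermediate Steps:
sqrt(G(-53) + N(15, -20)) = sqrt(1/(-53) - 5) = sqrt(-1/53 - 5) = sqrt(-266/53) = I*sqrt(14098)/53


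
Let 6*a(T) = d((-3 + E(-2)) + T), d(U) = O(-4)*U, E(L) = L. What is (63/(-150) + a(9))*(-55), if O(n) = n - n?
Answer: 231/10 ≈ 23.100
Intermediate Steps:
O(n) = 0
d(U) = 0 (d(U) = 0*U = 0)
a(T) = 0 (a(T) = (⅙)*0 = 0)
(63/(-150) + a(9))*(-55) = (63/(-150) + 0)*(-55) = (63*(-1/150) + 0)*(-55) = (-21/50 + 0)*(-55) = -21/50*(-55) = 231/10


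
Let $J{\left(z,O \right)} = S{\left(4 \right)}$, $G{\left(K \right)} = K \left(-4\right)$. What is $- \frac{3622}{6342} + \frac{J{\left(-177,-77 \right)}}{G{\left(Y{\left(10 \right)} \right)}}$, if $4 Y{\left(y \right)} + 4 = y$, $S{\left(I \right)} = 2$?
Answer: $- \frac{956}{1057} \approx -0.90445$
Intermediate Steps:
$Y{\left(y \right)} = -1 + \frac{y}{4}$
$G{\left(K \right)} = - 4 K$
$J{\left(z,O \right)} = 2$
$- \frac{3622}{6342} + \frac{J{\left(-177,-77 \right)}}{G{\left(Y{\left(10 \right)} \right)}} = - \frac{3622}{6342} + \frac{2}{\left(-4\right) \left(-1 + \frac{1}{4} \cdot 10\right)} = \left(-3622\right) \frac{1}{6342} + \frac{2}{\left(-4\right) \left(-1 + \frac{5}{2}\right)} = - \frac{1811}{3171} + \frac{2}{\left(-4\right) \frac{3}{2}} = - \frac{1811}{3171} + \frac{2}{-6} = - \frac{1811}{3171} + 2 \left(- \frac{1}{6}\right) = - \frac{1811}{3171} - \frac{1}{3} = - \frac{956}{1057}$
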